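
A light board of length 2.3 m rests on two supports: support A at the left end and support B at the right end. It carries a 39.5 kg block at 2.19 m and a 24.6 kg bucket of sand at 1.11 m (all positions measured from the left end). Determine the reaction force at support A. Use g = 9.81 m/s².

R_A ≈ 143 N

Choose support B as the axis so its reaction then has zero moment arm.
Block: 39.5 × 9.81 = 387.5 N down at 2.19 m → arm 0.11 m, τ = 387.5 × 0.11 = 42.62 N·m counterclockwise.
Bucket of sand: 24.6 × 9.81 = 241.3 N down at 1.11 m → arm 1.19 m, τ = 241.3 × 1.19 = 287.1 N·m counterclockwise.
Net load moment about support B = 329.7 N·m counterclockwise.
Reaction R at support A is upward at 0 m, arm 2.3 m → moment R × 2.3 clockwise.
Setting net torque to zero: R × 2.3 = 329.7 → R = 143 N.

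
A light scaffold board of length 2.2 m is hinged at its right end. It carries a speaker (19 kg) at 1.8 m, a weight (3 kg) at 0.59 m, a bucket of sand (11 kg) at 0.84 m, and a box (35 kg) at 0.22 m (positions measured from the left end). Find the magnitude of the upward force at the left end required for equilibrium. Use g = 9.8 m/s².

F ≈ 431 N

Take moments about the right end.
Speaker: 19 × 9.8 = 186.2 N down at 1.8 m → arm 0.4 m, τ = 186.2 × 0.4 = 74.48 N·m counterclockwise.
Weight: 3 × 9.8 = 29.4 N down at 0.59 m → arm 1.61 m, τ = 29.4 × 1.61 = 47.33 N·m counterclockwise.
Bucket of sand: 11 × 9.8 = 107.8 N down at 0.84 m → arm 1.36 m, τ = 107.8 × 1.36 = 146.6 N·m counterclockwise.
Box: 35 × 9.8 = 343 N down at 0.22 m → arm 1.98 m, τ = 343 × 1.98 = 679.1 N·m counterclockwise.
Net moment of the loads = 947.5 N·m counterclockwise.
The upward force F acts at the left end, arm 2.2 m, giving F × 2.2 clockwise.
Στ = 0 ⇒ F × 2.2 = 947.5 ⇒ F = 947.5 / 2.2 = 431 N.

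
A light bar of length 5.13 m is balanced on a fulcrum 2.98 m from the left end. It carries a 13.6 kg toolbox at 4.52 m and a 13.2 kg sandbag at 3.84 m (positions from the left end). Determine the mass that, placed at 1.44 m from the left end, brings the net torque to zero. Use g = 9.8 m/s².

Choose the fulcrum (at 2.98 m from the left end) as the axis so the support reaction has zero arm there.
Toolbox: 13.6 × 9.8 = 133.3 N down at 4.52 m → arm 1.54 m, τ = 133.3 × 1.54 = 205.3 N·m clockwise.
Sandbag: 13.2 × 9.8 = 129.4 N down at 3.84 m → arm 0.86 m, τ = 129.4 × 0.86 = 111.3 N·m clockwise.
Net moment of known loads = 316.6 N·m clockwise.
An unknown mass m at 1.44 m has arm 1.54 m; its moment is m·g·1.54 counterclockwise.
Balancing moments: m × 9.8 × 1.54 = 316.6, giving m = 316.6 / (9.8 × 1.54) = 21 kg.

m ≈ 21 kg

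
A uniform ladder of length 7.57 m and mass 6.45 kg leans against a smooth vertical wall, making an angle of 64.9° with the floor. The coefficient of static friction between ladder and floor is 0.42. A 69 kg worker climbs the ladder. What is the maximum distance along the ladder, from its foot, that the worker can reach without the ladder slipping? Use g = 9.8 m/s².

Take moments about the foot of the ladder.
Ladder weight 6.45×9.8 = 63.21 N acts at 3.785 m along the ladder; its horizontal arm is 3.785·cos64.9° = 1.606 m → τ = 101.5 N·m clockwise.
Worker weight 69×9.8 = 676.2 N at distance d → arm d·cos64.9° → τ = 676.2·d·0.4242 clockwise.
Wall normal N at the top has arm L sinθ = 6.855 m counterclockwise, so Στ = 0 gives N·6.855 = 101.5 + 286.8·d.
ΣFy = 0 ⇒ N_floor = 739.4 N, so the maximum friction is μ_s·N_floor = 0.42×739.4 = 310.5 N. ΣFx = 0 ⇒ N_wall = f, so at the slipping point N = 310.5 N.
Substituting: 310.5×6.855 = 101.5 + 286.8·d ⇒ d = (2128 − 101.5) / 286.8 = 7.07 m.

d ≈ 7.07 m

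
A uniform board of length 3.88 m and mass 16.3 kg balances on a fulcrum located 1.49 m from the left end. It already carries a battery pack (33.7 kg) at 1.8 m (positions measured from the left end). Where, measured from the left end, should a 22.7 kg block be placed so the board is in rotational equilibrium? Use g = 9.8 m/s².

About the fulcrum (at 1.49 m from the left end):
Beam weight: 16.3 × 9.8 = 159.7 N down at 1.94 m → arm 0.45 m, τ = 159.7 × 0.45 = 71.86 N·m clockwise.
Battery pack: 33.7 × 9.8 = 330.3 N down at 1.8 m → arm 0.31 m, τ = 330.3 × 0.31 = 102.4 N·m clockwise.
Net moment of existing loads = 174.3 N·m clockwise.
The block weighs 22.7 × 9.8 = 222.5 N and must supply an equal counterclockwise moment, so its lever arm about the fulcrum is 174.3 / 222.5 = 0.783 m.
That puts it at 1.49 − 0.783 = 0.707 m from the left end.

x ≈ 0.707 m from the left end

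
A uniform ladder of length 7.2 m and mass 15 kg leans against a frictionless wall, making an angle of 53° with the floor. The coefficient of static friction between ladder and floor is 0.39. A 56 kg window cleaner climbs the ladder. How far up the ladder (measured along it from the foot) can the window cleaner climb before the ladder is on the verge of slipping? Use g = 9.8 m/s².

Sum moments about the foot of the ladder (the floor normal and friction both act there and drop out).
Ladder weight 15×9.8 = 147 N acts at 3.6 m along the ladder; its horizontal arm is 3.6·cos53° = 2.167 m → τ = 318.5 N·m clockwise.
Window cleaner weight 56×9.8 = 548.8 N at distance d → arm d·cos53° → τ = 548.8·d·0.6018 clockwise.
Wall normal N at the top has arm L sinθ = 5.75 m counterclockwise, so Στ = 0 gives N·5.75 = 318.5 + 330.3·d.
ΣFy = 0 ⇒ N_floor = 695.8 N, so the maximum friction is μ_s·N_floor = 0.39×695.8 = 271.4 N. ΣFx = 0 ⇒ N_wall = f, so at the slipping point N = 271.4 N.
Substituting: 271.4×5.75 = 318.5 + 330.3·d ⇒ d = (1561 − 318.5) / 330.3 = 3.76 m.

d ≈ 3.76 m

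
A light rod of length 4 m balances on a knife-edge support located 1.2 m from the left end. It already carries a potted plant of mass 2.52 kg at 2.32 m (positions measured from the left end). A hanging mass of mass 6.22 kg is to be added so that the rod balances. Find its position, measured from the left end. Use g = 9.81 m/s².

x ≈ 0.746 m from the left end

Taking torques about the knife-edge support (at 1.2 m from the left end):
Potted plant: 2.52 × 9.81 = 24.72 N down at 2.32 m → arm 1.12 m, τ = 24.72 × 1.12 = 27.69 N·m clockwise.
Net moment of existing loads = 27.69 N·m clockwise.
The hanging mass weighs 6.22 × 9.81 = 61.02 N and must supply an equal counterclockwise moment, so its lever arm about the knife-edge support is 27.69 / 61.02 = 0.454 m.
That puts it at 1.2 − 0.454 = 0.746 m from the left end.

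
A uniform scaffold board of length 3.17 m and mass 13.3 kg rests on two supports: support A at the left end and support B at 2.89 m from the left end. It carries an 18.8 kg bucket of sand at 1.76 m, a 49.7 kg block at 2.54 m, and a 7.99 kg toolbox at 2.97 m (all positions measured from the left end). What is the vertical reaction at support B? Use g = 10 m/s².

R_B ≈ 706 N

Choose support A as the axis so its reaction then has zero moment arm.
Beam weight: 13.3 × 10 = 133 N down at 1.585 m → arm 1.585 m, τ = 133 × 1.585 = 210.8 N·m clockwise.
Bucket of sand: 18.8 × 10 = 188 N down at 1.76 m → arm 1.76 m, τ = 188 × 1.76 = 330.9 N·m clockwise.
Block: 49.7 × 10 = 497 N down at 2.54 m → arm 2.54 m, τ = 497 × 2.54 = 1262 N·m clockwise.
Toolbox: 7.99 × 10 = 79.9 N down at 2.97 m → arm 2.97 m, τ = 79.9 × 2.97 = 237.3 N·m clockwise.
Net load moment about support A = 2041 N·m clockwise.
Reaction R at support B is upward at 2.89 m, arm 2.89 m → moment R × 2.89 counterclockwise.
Στ = 0 ⇒ R × 2.89 = 2041 ⇒ R = 706 N.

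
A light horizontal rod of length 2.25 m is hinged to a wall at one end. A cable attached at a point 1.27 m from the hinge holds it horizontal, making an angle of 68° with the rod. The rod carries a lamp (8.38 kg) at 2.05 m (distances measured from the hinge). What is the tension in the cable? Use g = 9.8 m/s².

T ≈ 143 N

About the hinge:
Lamp: 8.38 × 9.8 = 82.12 N down at 2.05 m → arm 2.05 m, τ = 82.12 × 2.05 = 168.3 N·m clockwise.
Total clockwise load moment = 168.3 N·m.
The cable tension T acts at 1.27 m; only its component perpendicular to the rod, T sinθ, produces torque. sin 68° = 0.9272.
For rotational equilibrium, T × 1.27 × 0.9272 = 168.3, so T = 168.3 / 1.178 = 143 N.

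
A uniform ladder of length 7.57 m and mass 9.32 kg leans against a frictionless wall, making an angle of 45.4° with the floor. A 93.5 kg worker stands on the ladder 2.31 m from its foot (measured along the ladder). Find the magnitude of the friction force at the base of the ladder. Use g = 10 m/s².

f ≈ 327 N

Choose the foot of the ladder as the axis so the floor normal and friction both act there and drop out.
Ladder weight 9.32×10 = 93.2 N acts at 3.785 m along the ladder; its horizontal arm is 3.785·cos45.4° = 2.658 m → τ = 247.7 N·m clockwise.
Worker: 93.5×10 = 935 N at 2.31 m → arm 1.622 m → τ = 1517 N·m clockwise.
Wall normal N acts horizontally at the top; its moment arm is the height L sinθ = 7.57·sin45.4° = 5.39 m, counterclockwise.
For rotational equilibrium, N × 5.39 = 1765, so N = 327 N.
ΣFx = 0: friction at the foot balances the wall's push, so f = N_wall = 327 N.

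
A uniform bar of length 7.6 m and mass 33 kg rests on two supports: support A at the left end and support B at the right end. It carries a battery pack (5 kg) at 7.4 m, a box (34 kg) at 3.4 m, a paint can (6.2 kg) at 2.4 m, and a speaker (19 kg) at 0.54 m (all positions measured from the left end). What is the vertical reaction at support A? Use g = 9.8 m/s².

Choose support B as the axis so its reaction then has zero moment arm.
Beam weight: 33 × 9.8 = 323.4 N down at 3.8 m → arm 3.8 m, τ = 323.4 × 3.8 = 1229 N·m counterclockwise.
Battery pack: 5 × 9.8 = 49 N down at 7.4 m → arm 0.2 m, τ = 49 × 0.2 = 9.8 N·m counterclockwise.
Box: 34 × 9.8 = 333.2 N down at 3.4 m → arm 4.2 m, τ = 333.2 × 4.2 = 1399 N·m counterclockwise.
Paint can: 6.2 × 9.8 = 60.76 N down at 2.4 m → arm 5.2 m, τ = 60.76 × 5.2 = 316 N·m counterclockwise.
Speaker: 19 × 9.8 = 186.2 N down at 0.54 m → arm 7.06 m, τ = 186.2 × 7.06 = 1315 N·m counterclockwise.
Net load moment about support B = 4269 N·m counterclockwise.
Reaction R at support A is upward at 0 m, arm 7.6 m → moment R × 7.6 clockwise.
Setting net torque to zero: R × 7.6 = 4269 → R = 562 N.

R_A ≈ 562 N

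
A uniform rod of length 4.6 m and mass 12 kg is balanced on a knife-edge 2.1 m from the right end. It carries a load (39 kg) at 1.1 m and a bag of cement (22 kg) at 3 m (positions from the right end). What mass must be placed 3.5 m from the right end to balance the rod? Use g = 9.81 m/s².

About the knife-edge (at 2.1 m from the right end):
Beam weight: 12 × 9.81 = 117.7 N down at 2.3 m → arm 0.2 m, τ = 117.7 × 0.2 = 23.54 N·m counterclockwise.
Load: 39 × 9.81 = 382.6 N down at 1.1 m → arm 1 m, τ = 382.6 × 1 = 382.6 N·m clockwise.
Bag of cement: 22 × 9.81 = 215.8 N down at 3 m → arm 0.9 m, τ = 215.8 × 0.9 = 194.2 N·m counterclockwise.
Net moment of known loads = 164.9 N·m clockwise.
An unknown mass m at 3.5 m has arm 1.4 m; its moment is m·g·1.4 counterclockwise.
For rotational equilibrium, m × 9.81 × 1.4 = 164.9, so m = 164.9 / (9.81 × 1.4) = 12 kg.

m ≈ 12 kg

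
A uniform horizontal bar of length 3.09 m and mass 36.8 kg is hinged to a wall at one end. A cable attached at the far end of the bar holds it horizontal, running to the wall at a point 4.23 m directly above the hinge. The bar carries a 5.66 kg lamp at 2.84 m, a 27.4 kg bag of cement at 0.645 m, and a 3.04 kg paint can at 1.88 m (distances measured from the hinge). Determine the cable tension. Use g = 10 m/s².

T ≈ 386 N

Taking torques about the hinge:
Beam weight: 36.8 × 10 = 368 N down at 1.545 m → arm 1.545 m, τ = 368 × 1.545 = 568.6 N·m clockwise.
Lamp: 5.66 × 10 = 56.6 N down at 2.84 m → arm 2.84 m, τ = 56.6 × 2.84 = 160.7 N·m clockwise.
Bag of cement: 27.4 × 10 = 274 N down at 0.645 m → arm 0.645 m, τ = 274 × 0.645 = 176.7 N·m clockwise.
Paint can: 3.04 × 10 = 30.4 N down at 1.88 m → arm 1.88 m, τ = 30.4 × 1.88 = 57.15 N·m clockwise.
Total clockwise load moment = 963.1 N·m.
The cable tension T acts at 3.09 m; only its component perpendicular to the bar, T sinθ, produces torque. sinθ = h/√(h²+d²) = 4.23/√(4.23²+3.09²) = 0.8075.
Setting net torque to zero: T × 3.09 × 0.8075 = 963.1 → T = 963.1 / 2.495 = 386 N.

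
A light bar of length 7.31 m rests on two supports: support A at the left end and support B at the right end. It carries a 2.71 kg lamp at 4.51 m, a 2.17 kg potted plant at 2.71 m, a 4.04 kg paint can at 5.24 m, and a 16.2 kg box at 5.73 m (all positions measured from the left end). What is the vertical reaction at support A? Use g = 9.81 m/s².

Sum moments about support B (its reaction then has zero moment arm).
Lamp: 2.71 × 9.81 = 26.59 N down at 4.51 m → arm 2.8 m, τ = 26.59 × 2.8 = 74.45 N·m counterclockwise.
Potted plant: 2.17 × 9.81 = 21.29 N down at 2.71 m → arm 4.6 m, τ = 21.29 × 4.6 = 97.93 N·m counterclockwise.
Paint can: 4.04 × 9.81 = 39.63 N down at 5.24 m → arm 2.07 m, τ = 39.63 × 2.07 = 82.03 N·m counterclockwise.
Box: 16.2 × 9.81 = 158.9 N down at 5.73 m → arm 1.58 m, τ = 158.9 × 1.58 = 251.1 N·m counterclockwise.
Net load moment about support B = 505.5 N·m counterclockwise.
Reaction R at support A is upward at 0 m, arm 7.31 m → moment R × 7.31 clockwise.
Στ = 0 ⇒ R × 7.31 = 505.5 ⇒ R = 69.2 N.

R_A ≈ 69.2 N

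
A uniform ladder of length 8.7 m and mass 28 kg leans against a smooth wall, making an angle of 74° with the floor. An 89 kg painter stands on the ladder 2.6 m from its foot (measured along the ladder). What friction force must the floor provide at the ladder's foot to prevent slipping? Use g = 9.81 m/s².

f ≈ 114 N

Take moments about the foot of the ladder.
Ladder weight 28×9.81 = 274.7 N acts at 4.35 m along the ladder; its horizontal arm is 4.35·cos74° = 1.199 m → τ = 329.4 N·m clockwise.
Painter: 89×9.81 = 873.1 N at 2.6 m → arm 0.7167 m → τ = 625.8 N·m clockwise.
Wall normal N acts horizontally at the top; its moment arm is the height L sinθ = 8.7·sin74° = 8.363 m, counterclockwise.
Στ = 0 ⇒ N × 8.363 = 955.2 ⇒ N = 114 N.
ΣFx = 0: friction at the foot balances the wall's push, so f = N_wall = 114 N.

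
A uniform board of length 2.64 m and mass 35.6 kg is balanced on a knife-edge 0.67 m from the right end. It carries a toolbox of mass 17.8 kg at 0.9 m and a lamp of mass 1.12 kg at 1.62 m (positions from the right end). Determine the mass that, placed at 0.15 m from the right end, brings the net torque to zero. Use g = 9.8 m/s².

Sum moments about the knife-edge (at 0.67 m from the right end) (the support reaction has zero arm there).
Beam weight: 35.6 × 9.8 = 348.9 N down at 1.32 m → arm 0.65 m, τ = 348.9 × 0.65 = 226.8 N·m counterclockwise.
Toolbox: 17.8 × 9.8 = 174.4 N down at 0.9 m → arm 0.23 m, τ = 174.4 × 0.23 = 40.11 N·m counterclockwise.
Lamp: 1.12 × 9.8 = 10.98 N down at 1.62 m → arm 0.95 m, τ = 10.98 × 0.95 = 10.43 N·m counterclockwise.
Net moment of known loads = 277.3 N·m counterclockwise.
An unknown mass m at 0.15 m has arm 0.52 m; its moment is m·g·0.52 clockwise.
Στ = 0 ⇒ m × 9.8 × 0.52 = 277.3 ⇒ m = 277.3 / (9.8 × 0.52) = 54.4 kg.

m ≈ 54.4 kg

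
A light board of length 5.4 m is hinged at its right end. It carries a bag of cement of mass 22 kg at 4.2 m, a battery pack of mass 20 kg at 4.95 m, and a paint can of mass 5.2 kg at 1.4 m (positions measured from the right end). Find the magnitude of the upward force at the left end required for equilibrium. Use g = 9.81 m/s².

Take moments about the right end.
Bag of cement: 22 × 9.81 = 215.8 N down at 4.2 m → arm 4.2 m, τ = 215.8 × 4.2 = 906.4 N·m counterclockwise.
Battery pack: 20 × 9.81 = 196.2 N down at 4.95 m → arm 4.95 m, τ = 196.2 × 4.95 = 971.2 N·m counterclockwise.
Paint can: 5.2 × 9.81 = 51.01 N down at 1.4 m → arm 1.4 m, τ = 51.01 × 1.4 = 71.41 N·m counterclockwise.
Net moment of the loads = 1949 N·m counterclockwise.
The upward force F acts at the left end, arm 5.4 m, giving F × 5.4 clockwise.
For rotational equilibrium, F × 5.4 = 1949, so F = 1949 / 5.4 = 361 N.

F ≈ 361 N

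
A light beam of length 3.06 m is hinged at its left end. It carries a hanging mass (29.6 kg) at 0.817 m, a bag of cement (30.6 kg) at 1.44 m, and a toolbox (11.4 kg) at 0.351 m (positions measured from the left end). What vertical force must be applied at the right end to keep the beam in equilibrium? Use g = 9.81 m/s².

F ≈ 232 N

Choose the left end as the axis so the unknown pivot reaction has zero arm there.
Hanging mass: 29.6 × 9.81 = 290.4 N down at 0.817 m → arm 0.817 m, τ = 290.4 × 0.817 = 237.3 N·m clockwise.
Bag of cement: 30.6 × 9.81 = 300.2 N down at 1.44 m → arm 1.44 m, τ = 300.2 × 1.44 = 432.3 N·m clockwise.
Toolbox: 11.4 × 9.81 = 111.8 N down at 0.351 m → arm 0.351 m, τ = 111.8 × 0.351 = 39.24 N·m clockwise.
Net moment of the loads = 708.8 N·m clockwise.
The upward force F acts at the right end, arm 3.06 m, giving F × 3.06 counterclockwise.
Στ = 0 ⇒ F × 3.06 = 708.8 ⇒ F = 708.8 / 3.06 = 232 N.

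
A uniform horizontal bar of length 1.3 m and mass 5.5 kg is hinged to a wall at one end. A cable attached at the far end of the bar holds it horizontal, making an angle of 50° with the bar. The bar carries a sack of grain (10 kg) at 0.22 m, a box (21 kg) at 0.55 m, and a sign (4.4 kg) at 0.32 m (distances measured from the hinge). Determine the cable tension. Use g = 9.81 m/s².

T ≈ 185 N

Taking torques about the hinge:
Beam weight: 5.5 × 9.81 = 53.96 N down at 0.65 m → arm 0.65 m, τ = 53.96 × 0.65 = 35.07 N·m clockwise.
Sack of grain: 10 × 9.81 = 98.1 N down at 0.22 m → arm 0.22 m, τ = 98.1 × 0.22 = 21.58 N·m clockwise.
Box: 21 × 9.81 = 206 N down at 0.55 m → arm 0.55 m, τ = 206 × 0.55 = 113.3 N·m clockwise.
Sign: 4.4 × 9.81 = 43.16 N down at 0.32 m → arm 0.32 m, τ = 43.16 × 0.32 = 13.81 N·m clockwise.
Total clockwise load moment = 183.8 N·m.
The cable tension T acts at 1.3 m; only its component perpendicular to the bar, T sinθ, produces torque. sin 50° = 0.766.
Στ = 0 ⇒ T × 1.3 × 0.766 = 183.8 ⇒ T = 183.8 / 0.9958 = 185 N.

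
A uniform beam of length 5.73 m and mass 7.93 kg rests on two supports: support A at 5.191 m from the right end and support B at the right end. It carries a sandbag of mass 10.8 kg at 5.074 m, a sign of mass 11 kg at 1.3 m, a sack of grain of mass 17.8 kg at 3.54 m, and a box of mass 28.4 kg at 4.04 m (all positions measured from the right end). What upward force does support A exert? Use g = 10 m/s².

Sum moments about support B (its reaction then has zero moment arm).
Beam weight: 7.93 × 10 = 79.3 N down at 2.865 m → arm 2.865 m, τ = 79.3 × 2.865 = 227.2 N·m counterclockwise.
Sandbag: 10.8 × 10 = 108 N down at 5.074 m → arm 5.074 m, τ = 108 × 5.074 = 548 N·m counterclockwise.
Sign: 11 × 10 = 110 N down at 1.3 m → arm 1.3 m, τ = 110 × 1.3 = 143 N·m counterclockwise.
Sack of grain: 17.8 × 10 = 178 N down at 3.54 m → arm 3.54 m, τ = 178 × 3.54 = 630.1 N·m counterclockwise.
Box: 28.4 × 10 = 284 N down at 4.04 m → arm 4.04 m, τ = 284 × 4.04 = 1147 N·m counterclockwise.
Net load moment about support B = 2695 N·m counterclockwise.
Reaction R at support A is upward at 5.191 m, arm 5.191 m → moment R × 5.191 clockwise.
Balancing moments: R × 5.191 = 2695, giving R = 519 N.

R_A ≈ 519 N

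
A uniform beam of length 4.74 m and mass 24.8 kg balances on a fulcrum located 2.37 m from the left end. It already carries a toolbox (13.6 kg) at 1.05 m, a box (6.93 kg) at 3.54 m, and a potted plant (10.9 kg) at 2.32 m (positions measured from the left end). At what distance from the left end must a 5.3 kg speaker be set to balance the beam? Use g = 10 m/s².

Sum moments about the fulcrum (at 2.37 m from the left end) (the support reaction has zero arm there).
Beam weight: acts at the fulcrum, moment arm 0 → no torque.
Toolbox: 13.6 × 10 = 136 N down at 1.05 m → arm 1.32 m, τ = 136 × 1.32 = 179.5 N·m counterclockwise.
Box: 6.93 × 10 = 69.3 N down at 3.54 m → arm 1.17 m, τ = 69.3 × 1.17 = 81.08 N·m clockwise.
Potted plant: 10.9 × 10 = 109 N down at 2.32 m → arm 0.05 m, τ = 109 × 0.05 = 5.45 N·m counterclockwise.
Net moment of existing loads = 103.9 N·m counterclockwise.
The speaker weighs 5.3 × 10 = 53 N and must supply an equal clockwise moment, so its lever arm about the fulcrum is 103.9 / 53 = 1.96 m.
That puts it at 2.37 + 1.96 = 4.33 m from the left end.

x ≈ 4.33 m from the left end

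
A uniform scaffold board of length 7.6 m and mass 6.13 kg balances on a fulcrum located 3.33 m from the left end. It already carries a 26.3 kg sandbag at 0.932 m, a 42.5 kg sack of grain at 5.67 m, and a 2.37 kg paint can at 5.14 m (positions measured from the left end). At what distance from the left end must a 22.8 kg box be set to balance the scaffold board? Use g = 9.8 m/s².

x ≈ 1.42 m from the left end

About the fulcrum (at 3.33 m from the left end):
Beam weight: 6.13 × 9.8 = 60.07 N down at 3.8 m → arm 0.47 m, τ = 60.07 × 0.47 = 28.23 N·m clockwise.
Sandbag: 26.3 × 9.8 = 257.7 N down at 0.932 m → arm 2.398 m, τ = 257.7 × 2.398 = 618 N·m counterclockwise.
Sack of grain: 42.5 × 9.8 = 416.5 N down at 5.67 m → arm 2.34 m, τ = 416.5 × 2.34 = 974.6 N·m clockwise.
Paint can: 2.37 × 9.8 = 23.23 N down at 5.14 m → arm 1.81 m, τ = 23.23 × 1.81 = 42.05 N·m clockwise.
Net moment of existing loads = 426.9 N·m clockwise.
The box weighs 22.8 × 9.8 = 223.4 N and must supply an equal counterclockwise moment, so its lever arm about the fulcrum is 426.9 / 223.4 = 1.91 m.
That puts it at 3.33 − 1.91 = 1.42 m from the left end.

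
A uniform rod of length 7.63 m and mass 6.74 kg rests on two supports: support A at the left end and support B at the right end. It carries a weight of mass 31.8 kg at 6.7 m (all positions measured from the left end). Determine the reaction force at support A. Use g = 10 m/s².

R_A ≈ 72.5 N

Choose support B as the axis so its reaction then has zero moment arm.
Beam weight: 6.74 × 10 = 67.4 N down at 3.815 m → arm 3.815 m, τ = 67.4 × 3.815 = 257.1 N·m counterclockwise.
Weight: 31.8 × 10 = 318 N down at 6.7 m → arm 0.93 m, τ = 318 × 0.93 = 295.7 N·m counterclockwise.
Net load moment about support B = 552.8 N·m counterclockwise.
Reaction R at support A is upward at 0 m, arm 7.63 m → moment R × 7.63 clockwise.
Setting net torque to zero: R × 7.63 = 552.8 → R = 72.5 N.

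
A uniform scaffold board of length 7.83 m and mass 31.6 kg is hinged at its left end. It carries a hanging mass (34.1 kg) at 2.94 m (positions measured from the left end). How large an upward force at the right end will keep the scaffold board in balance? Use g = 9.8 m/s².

F ≈ 280 N

Taking torques about the left end:
Beam weight: 31.6 × 9.8 = 309.7 N down at 3.915 m → arm 3.915 m, τ = 309.7 × 3.915 = 1212 N·m clockwise.
Hanging mass: 34.1 × 9.8 = 334.2 N down at 2.94 m → arm 2.94 m, τ = 334.2 × 2.94 = 982.5 N·m clockwise.
Net moment of the loads = 2194 N·m clockwise.
The upward force F acts at the right end, arm 7.83 m, giving F × 7.83 counterclockwise.
For rotational equilibrium, F × 7.83 = 2194, so F = 2194 / 7.83 = 280 N.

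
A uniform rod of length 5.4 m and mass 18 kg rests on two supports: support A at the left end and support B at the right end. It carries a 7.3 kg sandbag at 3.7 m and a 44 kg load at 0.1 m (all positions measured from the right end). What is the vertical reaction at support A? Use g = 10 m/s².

R_A ≈ 148 N

About support B:
Beam weight: 18 × 10 = 180 N down at 2.7 m → arm 2.7 m, τ = 180 × 2.7 = 486 N·m counterclockwise.
Sandbag: 7.3 × 10 = 73 N down at 3.7 m → arm 3.7 m, τ = 73 × 3.7 = 270.1 N·m counterclockwise.
Load: 44 × 10 = 440 N down at 0.1 m → arm 0.1 m, τ = 440 × 0.1 = 44 N·m counterclockwise.
Net load moment about support B = 800.1 N·m counterclockwise.
Reaction R at support A is upward at 5.4 m, arm 5.4 m → moment R × 5.4 clockwise.
Setting net torque to zero: R × 5.4 = 800.1 → R = 148 N.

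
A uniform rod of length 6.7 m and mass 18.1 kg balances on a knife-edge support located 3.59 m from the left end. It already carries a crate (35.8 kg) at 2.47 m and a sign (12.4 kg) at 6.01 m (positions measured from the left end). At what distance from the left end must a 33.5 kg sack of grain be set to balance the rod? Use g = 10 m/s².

Sum moments about the knife-edge support (at 3.59 m from the left end) (the support reaction has zero arm there).
Beam weight: 18.1 × 10 = 181 N down at 3.35 m → arm 0.24 m, τ = 181 × 0.24 = 43.44 N·m counterclockwise.
Crate: 35.8 × 10 = 358 N down at 2.47 m → arm 1.12 m, τ = 358 × 1.12 = 401 N·m counterclockwise.
Sign: 12.4 × 10 = 124 N down at 6.01 m → arm 2.42 m, τ = 124 × 2.42 = 300.1 N·m clockwise.
Net moment of existing loads = 144.3 N·m counterclockwise.
The sack of grain weighs 33.5 × 10 = 335 N and must supply an equal clockwise moment, so its lever arm about the knife-edge support is 144.3 / 335 = 0.431 m.
That puts it at 3.59 + 0.431 = 4.02 m from the left end.

x ≈ 4.02 m from the left end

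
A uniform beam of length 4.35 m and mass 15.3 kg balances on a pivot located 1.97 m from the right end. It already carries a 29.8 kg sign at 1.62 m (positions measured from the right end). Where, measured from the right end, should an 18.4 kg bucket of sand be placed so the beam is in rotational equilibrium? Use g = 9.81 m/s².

x ≈ 2.37 m from the right end

Choose the pivot (at 1.97 m from the right end) as the axis so the support reaction has zero arm there.
Beam weight: 15.3 × 9.81 = 150.1 N down at 2.175 m → arm 0.205 m, τ = 150.1 × 0.205 = 30.77 N·m counterclockwise.
Sign: 29.8 × 9.81 = 292.3 N down at 1.62 m → arm 0.35 m, τ = 292.3 × 0.35 = 102.3 N·m clockwise.
Net moment of existing loads = 71.53 N·m clockwise.
The bucket of sand weighs 18.4 × 9.81 = 180.5 N and must supply an equal counterclockwise moment, so its lever arm about the pivot is 71.53 / 180.5 = 0.396 m.
That puts it at 1.97 + 0.396 = 2.37 m from the right end.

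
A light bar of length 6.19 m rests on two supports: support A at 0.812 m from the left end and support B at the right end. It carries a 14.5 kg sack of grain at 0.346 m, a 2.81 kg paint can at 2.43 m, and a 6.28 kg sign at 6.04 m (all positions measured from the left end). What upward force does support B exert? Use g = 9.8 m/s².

R_B ≈ 55.8 N

Sum moments about support A (its reaction then has zero moment arm).
Sack of grain: 14.5 × 9.8 = 142.1 N down at 0.346 m → arm 0.466 m, τ = 142.1 × 0.466 = 66.22 N·m counterclockwise.
Paint can: 2.81 × 9.8 = 27.54 N down at 2.43 m → arm 1.618 m, τ = 27.54 × 1.618 = 44.56 N·m clockwise.
Sign: 6.28 × 9.8 = 61.54 N down at 6.04 m → arm 5.228 m, τ = 61.54 × 5.228 = 321.7 N·m clockwise.
Net load moment about support A = 300 N·m clockwise.
Reaction R at support B is upward at 6.19 m, arm 5.378 m → moment R × 5.378 counterclockwise.
Balancing moments: R × 5.378 = 300, giving R = 55.8 N.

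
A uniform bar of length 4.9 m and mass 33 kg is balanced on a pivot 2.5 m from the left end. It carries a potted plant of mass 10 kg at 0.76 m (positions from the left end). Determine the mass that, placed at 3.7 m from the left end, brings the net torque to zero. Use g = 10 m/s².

Take moments about the pivot (at 2.5 m from the left end).
Beam weight: 33 × 10 = 330 N down at 2.45 m → arm 0.05 m, τ = 330 × 0.05 = 16.5 N·m counterclockwise.
Potted plant: 10 × 10 = 100 N down at 0.76 m → arm 1.74 m, τ = 100 × 1.74 = 174 N·m counterclockwise.
Net moment of known loads = 190.5 N·m counterclockwise.
An unknown mass m at 3.7 m has arm 1.2 m; its moment is m·g·1.2 clockwise.
For rotational equilibrium, m × 10 × 1.2 = 190.5, so m = 190.5 / (10 × 1.2) = 15.9 kg.

m ≈ 15.9 kg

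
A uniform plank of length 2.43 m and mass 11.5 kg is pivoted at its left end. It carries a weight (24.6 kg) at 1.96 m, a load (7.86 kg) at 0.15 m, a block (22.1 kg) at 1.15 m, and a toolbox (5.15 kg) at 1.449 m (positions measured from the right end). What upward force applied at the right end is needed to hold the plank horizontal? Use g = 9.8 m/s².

F ≈ 310 N

Sum moments about the left end (the unknown pivot reaction has zero arm there).
Beam weight: 11.5 × 9.8 = 112.7 N down at 1.215 m → arm 1.215 m, τ = 112.7 × 1.215 = 136.9 N·m clockwise.
Weight: 24.6 × 9.8 = 241.1 N down at 1.96 m → arm 0.47 m, τ = 241.1 × 0.47 = 113.3 N·m clockwise.
Load: 7.86 × 9.8 = 77.03 N down at 0.15 m → arm 2.28 m, τ = 77.03 × 2.28 = 175.6 N·m clockwise.
Block: 22.1 × 9.8 = 216.6 N down at 1.15 m → arm 1.28 m, τ = 216.6 × 1.28 = 277.2 N·m clockwise.
Toolbox: 5.15 × 9.8 = 50.47 N down at 1.449 m → arm 0.981 m, τ = 50.47 × 0.981 = 49.51 N·m clockwise.
Net moment of the loads = 752.5 N·m clockwise.
The upward force F acts at the right end, arm 2.43 m, giving F × 2.43 counterclockwise.
For rotational equilibrium, F × 2.43 = 752.5, so F = 752.5 / 2.43 = 310 N.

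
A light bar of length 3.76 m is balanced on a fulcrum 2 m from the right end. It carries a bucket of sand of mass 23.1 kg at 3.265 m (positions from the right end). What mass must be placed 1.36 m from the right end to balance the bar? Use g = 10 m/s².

m ≈ 45.7 kg

Take moments about the fulcrum (at 2 m from the right end).
Bucket of sand: 23.1 × 10 = 231 N down at 3.265 m → arm 1.265 m, τ = 231 × 1.265 = 292.2 N·m counterclockwise.
Net moment of known loads = 292.2 N·m counterclockwise.
An unknown mass m at 1.36 m has arm 0.64 m; its moment is m·g·0.64 clockwise.
Setting net torque to zero: m × 10 × 0.64 = 292.2 → m = 292.2 / (10 × 0.64) = 45.7 kg.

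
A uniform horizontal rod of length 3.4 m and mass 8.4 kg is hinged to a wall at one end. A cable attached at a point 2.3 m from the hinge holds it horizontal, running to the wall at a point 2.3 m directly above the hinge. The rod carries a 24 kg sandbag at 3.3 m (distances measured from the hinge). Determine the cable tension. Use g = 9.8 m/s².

T ≈ 563 N

Taking torques about the hinge:
Beam weight: 8.4 × 9.8 = 82.32 N down at 1.7 m → arm 1.7 m, τ = 82.32 × 1.7 = 139.9 N·m clockwise.
Sandbag: 24 × 9.8 = 235.2 N down at 3.3 m → arm 3.3 m, τ = 235.2 × 3.3 = 776.2 N·m clockwise.
Total clockwise load moment = 916.1 N·m.
The cable tension T acts at 2.3 m; only its component perpendicular to the rod, T sinθ, produces torque. sinθ = h/√(h²+d²) = 2.3/√(2.3²+2.3²) = 0.7071.
For rotational equilibrium, T × 2.3 × 0.7071 = 916.1, so T = 916.1 / 1.626 = 563 N.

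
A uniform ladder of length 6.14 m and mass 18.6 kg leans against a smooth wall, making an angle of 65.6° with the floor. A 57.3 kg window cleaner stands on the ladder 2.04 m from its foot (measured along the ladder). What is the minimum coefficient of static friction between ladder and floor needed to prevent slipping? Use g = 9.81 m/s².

μ_min ≈ 0.169

Take moments about the foot of the ladder.
Ladder weight 18.6×9.81 = 182.5 N acts at 3.07 m along the ladder; its horizontal arm is 3.07·cos65.6° = 1.268 m → τ = 231.4 N·m clockwise.
Window cleaner: 57.3×9.81 = 562.1 N at 2.04 m → arm 0.8427 m → τ = 473.7 N·m clockwise.
Wall normal N acts horizontally at the top; its moment arm is the height L sinθ = 6.14·sin65.6° = 5.592 m, counterclockwise.
Στ = 0 ⇒ N × 5.592 = 705.1 ⇒ N = 126.1 N.
ΣFx = 0 ⇒ f = N_wall = 126.1 N. ΣFy = 0 ⇒ N_floor = 744.6 N.
μ_min = f / N_floor = 126.1 / 744.6 = 0.169.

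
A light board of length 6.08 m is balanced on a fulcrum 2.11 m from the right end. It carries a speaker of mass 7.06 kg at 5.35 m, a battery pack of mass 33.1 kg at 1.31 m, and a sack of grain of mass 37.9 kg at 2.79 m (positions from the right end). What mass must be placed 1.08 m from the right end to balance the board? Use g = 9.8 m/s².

About the fulcrum (at 2.11 m from the right end):
Speaker: 7.06 × 9.8 = 69.19 N down at 5.35 m → arm 3.24 m, τ = 69.19 × 3.24 = 224.2 N·m counterclockwise.
Battery pack: 33.1 × 9.8 = 324.4 N down at 1.31 m → arm 0.8 m, τ = 324.4 × 0.8 = 259.5 N·m clockwise.
Sack of grain: 37.9 × 9.8 = 371.4 N down at 2.79 m → arm 0.68 m, τ = 371.4 × 0.68 = 252.6 N·m counterclockwise.
Net moment of known loads = 217.3 N·m counterclockwise.
An unknown mass m at 1.08 m has arm 1.03 m; its moment is m·g·1.03 clockwise.
For rotational equilibrium, m × 9.8 × 1.03 = 217.3, so m = 217.3 / (9.8 × 1.03) = 21.5 kg.

m ≈ 21.5 kg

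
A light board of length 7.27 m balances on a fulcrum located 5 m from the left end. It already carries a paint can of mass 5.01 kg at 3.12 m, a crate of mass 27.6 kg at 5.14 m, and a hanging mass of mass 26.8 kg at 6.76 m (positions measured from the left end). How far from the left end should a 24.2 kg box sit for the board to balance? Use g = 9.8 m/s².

x ≈ 3.28 m from the left end

Taking torques about the fulcrum (at 5 m from the left end):
Paint can: 5.01 × 9.8 = 49.1 N down at 3.12 m → arm 1.88 m, τ = 49.1 × 1.88 = 92.31 N·m counterclockwise.
Crate: 27.6 × 9.8 = 270.5 N down at 5.14 m → arm 0.14 m, τ = 270.5 × 0.14 = 37.87 N·m clockwise.
Hanging mass: 26.8 × 9.8 = 262.6 N down at 6.76 m → arm 1.76 m, τ = 262.6 × 1.76 = 462.2 N·m clockwise.
Net moment of existing loads = 407.8 N·m clockwise.
The box weighs 24.2 × 9.8 = 237.2 N and must supply an equal counterclockwise moment, so its lever arm about the fulcrum is 407.8 / 237.2 = 1.72 m.
That puts it at 5 − 1.72 = 3.28 m from the left end.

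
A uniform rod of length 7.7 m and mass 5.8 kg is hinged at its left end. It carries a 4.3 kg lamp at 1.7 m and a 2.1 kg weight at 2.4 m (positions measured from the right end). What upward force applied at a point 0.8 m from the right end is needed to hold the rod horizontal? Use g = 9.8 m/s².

F ≈ 84.2 N

Sum moments about the left end (the unknown pivot reaction has zero arm there).
Beam weight: 5.8 × 9.8 = 56.84 N down at 3.85 m → arm 3.85 m, τ = 56.84 × 3.85 = 218.8 N·m clockwise.
Lamp: 4.3 × 9.8 = 42.14 N down at 1.7 m → arm 6 m, τ = 42.14 × 6 = 252.8 N·m clockwise.
Weight: 2.1 × 9.8 = 20.58 N down at 2.4 m → arm 5.3 m, τ = 20.58 × 5.3 = 109.1 N·m clockwise.
Net moment of the loads = 580.7 N·m clockwise.
The upward force F acts at a point 0.8 m from the right end, arm 6.9 m, giving F × 6.9 counterclockwise.
Setting net torque to zero: F × 6.9 = 580.7 → F = 580.7 / 6.9 = 84.2 N.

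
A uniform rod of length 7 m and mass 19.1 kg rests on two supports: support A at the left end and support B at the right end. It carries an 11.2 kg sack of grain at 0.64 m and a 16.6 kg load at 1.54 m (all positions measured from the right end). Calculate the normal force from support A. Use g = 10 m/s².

Taking torques about support B:
Beam weight: 19.1 × 10 = 191 N down at 3.5 m → arm 3.5 m, τ = 191 × 3.5 = 668.5 N·m counterclockwise.
Sack of grain: 11.2 × 10 = 112 N down at 0.64 m → arm 0.64 m, τ = 112 × 0.64 = 71.68 N·m counterclockwise.
Load: 16.6 × 10 = 166 N down at 1.54 m → arm 1.54 m, τ = 166 × 1.54 = 255.6 N·m counterclockwise.
Net load moment about support B = 995.8 N·m counterclockwise.
Reaction R at support A is upward at 7 m, arm 7 m → moment R × 7 clockwise.
Στ = 0 ⇒ R × 7 = 995.8 ⇒ R = 142 N.

R_A ≈ 142 N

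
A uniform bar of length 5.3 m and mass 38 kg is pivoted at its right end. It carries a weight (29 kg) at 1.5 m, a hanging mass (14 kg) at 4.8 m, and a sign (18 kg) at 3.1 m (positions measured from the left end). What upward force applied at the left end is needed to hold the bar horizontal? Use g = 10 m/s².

F ≈ 486 N

Take moments about the right end.
Beam weight: 38 × 10 = 380 N down at 2.65 m → arm 2.65 m, τ = 380 × 2.65 = 1007 N·m counterclockwise.
Weight: 29 × 10 = 290 N down at 1.5 m → arm 3.8 m, τ = 290 × 3.8 = 1102 N·m counterclockwise.
Hanging mass: 14 × 10 = 140 N down at 4.8 m → arm 0.5 m, τ = 140 × 0.5 = 70 N·m counterclockwise.
Sign: 18 × 10 = 180 N down at 3.1 m → arm 2.2 m, τ = 180 × 2.2 = 396 N·m counterclockwise.
Net moment of the loads = 2575 N·m counterclockwise.
The upward force F acts at the left end, arm 5.3 m, giving F × 5.3 clockwise.
Balancing moments: F × 5.3 = 2575, giving F = 2575 / 5.3 = 486 N.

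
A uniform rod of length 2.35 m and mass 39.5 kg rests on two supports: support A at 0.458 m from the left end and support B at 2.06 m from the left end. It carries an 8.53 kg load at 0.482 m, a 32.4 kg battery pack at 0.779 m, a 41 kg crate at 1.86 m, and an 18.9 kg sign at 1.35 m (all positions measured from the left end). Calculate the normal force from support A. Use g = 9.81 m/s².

R_A ≈ 683 N

About support B:
Beam weight: 39.5 × 9.81 = 387.5 N down at 1.175 m → arm 0.885 m, τ = 387.5 × 0.885 = 342.9 N·m counterclockwise.
Load: 8.53 × 9.81 = 83.68 N down at 0.482 m → arm 1.578 m, τ = 83.68 × 1.578 = 132 N·m counterclockwise.
Battery pack: 32.4 × 9.81 = 317.8 N down at 0.779 m → arm 1.281 m, τ = 317.8 × 1.281 = 407.1 N·m counterclockwise.
Crate: 41 × 9.81 = 402.2 N down at 1.86 m → arm 0.2 m, τ = 402.2 × 0.2 = 80.44 N·m counterclockwise.
Sign: 18.9 × 9.81 = 185.4 N down at 1.35 m → arm 0.71 m, τ = 185.4 × 0.71 = 131.6 N·m counterclockwise.
Net load moment about support B = 1094 N·m counterclockwise.
Reaction R at support A is upward at 0.458 m, arm 1.602 m → moment R × 1.602 clockwise.
For rotational equilibrium, R × 1.602 = 1094, so R = 683 N.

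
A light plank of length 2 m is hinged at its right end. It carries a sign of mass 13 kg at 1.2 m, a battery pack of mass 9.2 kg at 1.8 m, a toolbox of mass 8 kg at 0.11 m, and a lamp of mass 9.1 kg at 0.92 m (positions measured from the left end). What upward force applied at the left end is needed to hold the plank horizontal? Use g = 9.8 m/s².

About the right end:
Sign: 13 × 9.8 = 127.4 N down at 1.2 m → arm 0.8 m, τ = 127.4 × 0.8 = 101.9 N·m counterclockwise.
Battery pack: 9.2 × 9.8 = 90.16 N down at 1.8 m → arm 0.2 m, τ = 90.16 × 0.2 = 18.03 N·m counterclockwise.
Toolbox: 8 × 9.8 = 78.4 N down at 0.11 m → arm 1.89 m, τ = 78.4 × 1.89 = 148.2 N·m counterclockwise.
Lamp: 9.1 × 9.8 = 89.18 N down at 0.92 m → arm 1.08 m, τ = 89.18 × 1.08 = 96.31 N·m counterclockwise.
Net moment of the loads = 364.4 N·m counterclockwise.
The upward force F acts at the left end, arm 2 m, giving F × 2 clockwise.
For rotational equilibrium, F × 2 = 364.4, so F = 364.4 / 2 = 182 N.

F ≈ 182 N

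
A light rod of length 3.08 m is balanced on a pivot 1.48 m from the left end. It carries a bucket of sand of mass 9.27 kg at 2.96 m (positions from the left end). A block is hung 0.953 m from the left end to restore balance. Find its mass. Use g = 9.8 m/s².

m ≈ 26 kg

Sum moments about the pivot (at 1.48 m from the left end) (the support reaction has zero arm there).
Bucket of sand: 9.27 × 9.8 = 90.85 N down at 2.96 m → arm 1.48 m, τ = 90.85 × 1.48 = 134.5 N·m clockwise.
Net moment of known loads = 134.5 N·m clockwise.
An unknown mass m at 0.953 m has arm 0.527 m; its moment is m·g·0.527 counterclockwise.
Setting net torque to zero: m × 9.8 × 0.527 = 134.5 → m = 134.5 / (9.8 × 0.527) = 26 kg.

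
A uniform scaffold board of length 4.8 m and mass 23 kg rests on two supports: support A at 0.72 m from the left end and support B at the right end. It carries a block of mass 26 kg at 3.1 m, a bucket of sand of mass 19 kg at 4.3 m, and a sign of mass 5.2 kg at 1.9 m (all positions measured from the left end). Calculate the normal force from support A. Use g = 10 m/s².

R_A ≈ 304 N

Choose support B as the axis so its reaction then has zero moment arm.
Beam weight: 23 × 10 = 230 N down at 2.4 m → arm 2.4 m, τ = 230 × 2.4 = 552 N·m counterclockwise.
Block: 26 × 10 = 260 N down at 3.1 m → arm 1.7 m, τ = 260 × 1.7 = 442 N·m counterclockwise.
Bucket of sand: 19 × 10 = 190 N down at 4.3 m → arm 0.5 m, τ = 190 × 0.5 = 95 N·m counterclockwise.
Sign: 5.2 × 10 = 52 N down at 1.9 m → arm 2.9 m, τ = 52 × 2.9 = 150.8 N·m counterclockwise.
Net load moment about support B = 1240 N·m counterclockwise.
Reaction R at support A is upward at 0.72 m, arm 4.08 m → moment R × 4.08 clockwise.
Balancing moments: R × 4.08 = 1240, giving R = 304 N.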